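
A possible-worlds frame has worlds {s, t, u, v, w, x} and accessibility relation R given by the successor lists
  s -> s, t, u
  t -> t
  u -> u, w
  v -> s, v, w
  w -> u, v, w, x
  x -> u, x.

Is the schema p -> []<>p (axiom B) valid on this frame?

No

The schema B characterises exactly the symmetric frames.
Symmetric: no — s R t but not t R s.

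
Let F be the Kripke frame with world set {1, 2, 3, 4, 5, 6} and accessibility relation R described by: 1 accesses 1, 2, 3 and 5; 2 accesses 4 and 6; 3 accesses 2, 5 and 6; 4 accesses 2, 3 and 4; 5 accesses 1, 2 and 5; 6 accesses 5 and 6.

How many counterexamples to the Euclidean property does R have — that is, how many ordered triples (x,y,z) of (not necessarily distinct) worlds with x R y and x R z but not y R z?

21

Enumerating: (1,2,1), (1,2,2), (1,2,3), (1,2,5), (1,3,1), (1,3,3), (1,5,3), (2,4,6), (2,6,4), (3,2,2), (3,2,5), (3,5,6), … and 9 more.
Total: 21.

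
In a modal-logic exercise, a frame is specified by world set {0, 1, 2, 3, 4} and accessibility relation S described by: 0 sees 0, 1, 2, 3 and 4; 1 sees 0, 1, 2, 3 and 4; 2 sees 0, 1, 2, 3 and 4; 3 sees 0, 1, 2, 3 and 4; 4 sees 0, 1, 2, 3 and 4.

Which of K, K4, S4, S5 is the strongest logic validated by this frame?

Transitive (axiom 4): yes — every two-step S-path is closed by a direct edge.
Reflexive (axiom T): yes — every world is S-related to itself.
Euclidean (axiom 5): yes — any two successors of a common world are S-related.
So F validates K, K4, S4, S5. The strongest is S5.

S5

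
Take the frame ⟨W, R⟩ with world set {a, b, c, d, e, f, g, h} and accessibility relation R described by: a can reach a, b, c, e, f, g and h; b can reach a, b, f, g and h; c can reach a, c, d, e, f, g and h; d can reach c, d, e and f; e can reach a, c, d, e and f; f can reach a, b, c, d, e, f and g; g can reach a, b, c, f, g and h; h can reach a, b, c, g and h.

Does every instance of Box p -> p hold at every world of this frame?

Axiom T corresponds to the accessibility relation being reflexive.
Reflexive: yes — every world is R-related to itself.

Yes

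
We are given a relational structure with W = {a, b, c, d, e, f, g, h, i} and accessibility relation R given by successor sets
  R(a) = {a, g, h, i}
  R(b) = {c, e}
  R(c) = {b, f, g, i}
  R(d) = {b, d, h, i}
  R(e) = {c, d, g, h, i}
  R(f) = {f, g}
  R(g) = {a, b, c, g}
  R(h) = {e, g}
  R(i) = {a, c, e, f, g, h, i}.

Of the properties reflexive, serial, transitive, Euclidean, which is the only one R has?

Reflexive: no — b is not related to itself.
Serial: yes — every world has a successor (e.g. a R a).
Transitive: no — a R g and g R b, but not a R b.
Euclidean: no — a R g and a R h, but not g R h.
Only serial holds.

serial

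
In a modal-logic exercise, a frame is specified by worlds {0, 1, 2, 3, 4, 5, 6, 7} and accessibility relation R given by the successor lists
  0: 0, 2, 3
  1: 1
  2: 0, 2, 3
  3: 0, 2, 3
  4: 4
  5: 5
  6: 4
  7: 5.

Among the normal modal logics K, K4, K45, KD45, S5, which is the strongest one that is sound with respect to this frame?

Transitive (axiom 4): yes — every two-step R-path is closed by a direct edge.
Euclidean (axiom 5): yes — any two successors of a common world are R-related.
Serial (axiom D): yes — every world has a successor (e.g. 0 R 0).
Reflexive (axiom T): no — 6 is not related to itself.
So F validates K, K4, K45, KD45; S5 would additionally require R to be reflexive. The strongest is KD45.

KD45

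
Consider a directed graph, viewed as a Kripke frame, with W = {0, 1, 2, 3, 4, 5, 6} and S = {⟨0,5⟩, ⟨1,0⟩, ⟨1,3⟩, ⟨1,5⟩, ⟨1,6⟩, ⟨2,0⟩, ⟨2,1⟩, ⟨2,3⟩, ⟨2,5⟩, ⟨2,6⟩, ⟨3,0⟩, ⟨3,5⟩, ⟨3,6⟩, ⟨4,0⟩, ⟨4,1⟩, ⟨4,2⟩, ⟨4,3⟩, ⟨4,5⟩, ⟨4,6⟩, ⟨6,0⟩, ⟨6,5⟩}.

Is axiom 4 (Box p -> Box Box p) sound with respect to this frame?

Yes

The schema 4 characterises exactly the transitive frames.
Transitive: yes — every two-step S-path is closed by a direct edge.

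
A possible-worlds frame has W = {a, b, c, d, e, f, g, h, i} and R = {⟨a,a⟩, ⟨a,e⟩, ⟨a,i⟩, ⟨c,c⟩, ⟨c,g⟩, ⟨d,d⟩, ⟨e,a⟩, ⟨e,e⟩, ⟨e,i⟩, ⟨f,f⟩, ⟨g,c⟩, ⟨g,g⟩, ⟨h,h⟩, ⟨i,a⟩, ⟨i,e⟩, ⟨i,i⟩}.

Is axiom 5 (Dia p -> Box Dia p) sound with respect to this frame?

Axiom 5 corresponds to the accessibility relation being Euclidean.
Euclidean: yes — any two successors of a common world are R-related.

Yes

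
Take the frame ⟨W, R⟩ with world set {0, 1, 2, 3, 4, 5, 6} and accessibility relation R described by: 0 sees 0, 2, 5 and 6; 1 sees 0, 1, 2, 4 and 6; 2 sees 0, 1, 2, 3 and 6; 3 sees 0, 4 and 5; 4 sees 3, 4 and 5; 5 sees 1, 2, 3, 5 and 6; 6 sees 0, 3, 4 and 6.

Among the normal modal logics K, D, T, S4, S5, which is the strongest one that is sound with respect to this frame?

Serial (axiom D): yes — every world has a successor (e.g. 0 R 0).
Reflexive (axiom T): no — 3 is not related to itself.
Transitive (axiom 4): no — 0 R 2 and 2 R 1, but not 0 R 1.
Euclidean (axiom 5): no — 0 R 2 and 0 R 5, but not 2 R 5.
So F validates K, D; T would additionally require R to be reflexive. The strongest is D.

D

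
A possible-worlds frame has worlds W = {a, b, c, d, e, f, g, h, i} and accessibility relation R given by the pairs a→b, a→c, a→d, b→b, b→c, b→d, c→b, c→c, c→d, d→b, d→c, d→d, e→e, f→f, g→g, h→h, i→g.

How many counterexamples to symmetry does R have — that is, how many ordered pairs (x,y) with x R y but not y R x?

Enumerating: (a,b), (a,c), (a,d), (i,g).

4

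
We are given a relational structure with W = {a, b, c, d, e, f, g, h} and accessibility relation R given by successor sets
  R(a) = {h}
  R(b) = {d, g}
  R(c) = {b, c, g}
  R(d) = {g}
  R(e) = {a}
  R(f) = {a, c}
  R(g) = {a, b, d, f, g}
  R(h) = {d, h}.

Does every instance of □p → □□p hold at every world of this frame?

The schema 4 characterises exactly the transitive frames.
Transitive: no — a R h and h R d, but not a R d.

No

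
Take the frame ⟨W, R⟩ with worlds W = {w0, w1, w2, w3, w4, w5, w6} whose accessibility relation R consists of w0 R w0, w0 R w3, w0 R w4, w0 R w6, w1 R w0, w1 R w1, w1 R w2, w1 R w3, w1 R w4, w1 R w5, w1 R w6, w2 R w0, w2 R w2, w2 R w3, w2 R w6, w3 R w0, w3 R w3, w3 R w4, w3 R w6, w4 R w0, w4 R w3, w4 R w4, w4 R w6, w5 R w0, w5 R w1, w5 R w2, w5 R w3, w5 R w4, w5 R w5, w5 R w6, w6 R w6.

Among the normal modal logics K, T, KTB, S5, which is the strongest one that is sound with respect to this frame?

Reflexive (axiom T): yes — every world is R-related to itself.
Symmetric (axiom B): no — w0 R w6 but not w6 R w0.
Euclidean (axiom 5): no — w0 R w6 and w0 R w3, but not w6 R w3.
So F validates K, T; KTB would additionally require R to be symmetric. The strongest is T.

T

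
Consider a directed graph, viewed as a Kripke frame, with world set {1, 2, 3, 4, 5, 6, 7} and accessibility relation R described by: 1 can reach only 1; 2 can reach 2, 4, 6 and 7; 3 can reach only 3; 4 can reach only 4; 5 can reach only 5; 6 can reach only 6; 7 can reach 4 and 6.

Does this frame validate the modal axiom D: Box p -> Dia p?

Axiom D corresponds to the accessibility relation being serial.
Serial: yes — every world has a successor (e.g. 1 R 1).

Yes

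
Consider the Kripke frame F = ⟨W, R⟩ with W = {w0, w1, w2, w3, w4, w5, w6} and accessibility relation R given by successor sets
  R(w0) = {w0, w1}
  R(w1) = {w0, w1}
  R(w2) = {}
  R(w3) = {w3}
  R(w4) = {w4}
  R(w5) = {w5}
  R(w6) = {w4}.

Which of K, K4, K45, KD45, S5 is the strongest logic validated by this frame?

Transitive (axiom 4): yes — every two-step R-path is closed by a direct edge.
Euclidean (axiom 5): yes — any two successors of a common world are R-related.
Serial (axiom D): no — w2 has no R-successor.
Reflexive (axiom T): no — w2 is not related to itself.
So F validates K, K4, K45; KD45 would additionally require R to be serial. The strongest is K45.

K45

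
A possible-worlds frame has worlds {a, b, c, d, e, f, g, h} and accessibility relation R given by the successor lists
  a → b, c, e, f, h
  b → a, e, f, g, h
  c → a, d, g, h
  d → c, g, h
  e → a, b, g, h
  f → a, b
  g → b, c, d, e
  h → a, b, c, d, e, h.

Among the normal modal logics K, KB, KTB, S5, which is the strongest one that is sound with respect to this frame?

KB

Symmetric (axiom B): yes — every pair in R has its reverse in R.
Reflexive (axiom T): no — a is not related to itself.
Euclidean (axiom 5): no — a R b and a R c, but not b R c.
So F validates K, KB; KTB would additionally require R to be reflexive. The strongest is KB.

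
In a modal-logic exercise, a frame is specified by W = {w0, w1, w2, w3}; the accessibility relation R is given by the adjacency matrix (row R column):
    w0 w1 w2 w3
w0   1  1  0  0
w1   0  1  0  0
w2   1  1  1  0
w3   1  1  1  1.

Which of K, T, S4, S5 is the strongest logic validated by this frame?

Reflexive (axiom T): yes — every world is R-related to itself.
Transitive (axiom 4): yes — every two-step R-path is closed by a direct edge.
Euclidean (axiom 5): no — w2 R w1 and w2 R w0, but not w1 R w0.
So F validates K, T, S4; S5 would additionally require R to be Euclidean. The strongest is S4.

S4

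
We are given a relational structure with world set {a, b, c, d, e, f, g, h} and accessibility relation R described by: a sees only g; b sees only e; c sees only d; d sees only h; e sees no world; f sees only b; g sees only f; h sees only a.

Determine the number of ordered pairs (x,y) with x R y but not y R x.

7

Enumerating: (a,g), (b,e), (c,d), (d,h), (f,b), (g,f), (h,a).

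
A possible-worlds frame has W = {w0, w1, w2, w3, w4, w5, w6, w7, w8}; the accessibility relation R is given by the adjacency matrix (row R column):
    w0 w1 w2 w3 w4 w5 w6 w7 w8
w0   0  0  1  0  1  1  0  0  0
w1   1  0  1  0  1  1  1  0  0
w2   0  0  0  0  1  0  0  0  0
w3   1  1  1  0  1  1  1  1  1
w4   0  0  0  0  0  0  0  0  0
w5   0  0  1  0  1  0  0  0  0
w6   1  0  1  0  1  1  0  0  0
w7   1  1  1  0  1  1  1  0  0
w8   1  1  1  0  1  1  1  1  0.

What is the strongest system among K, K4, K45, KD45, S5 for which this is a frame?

Transitive (axiom 4): yes — every two-step R-path is closed by a direct edge.
Euclidean (axiom 5): no — w0 R w2 and w0 R w5, but not w2 R w5.
Serial (axiom D): no — w4 has no R-successor.
Reflexive (axiom T): no — w0 is not related to itself.
So F validates K, K4; K45 would additionally require R to be Euclidean. The strongest is K4.

K4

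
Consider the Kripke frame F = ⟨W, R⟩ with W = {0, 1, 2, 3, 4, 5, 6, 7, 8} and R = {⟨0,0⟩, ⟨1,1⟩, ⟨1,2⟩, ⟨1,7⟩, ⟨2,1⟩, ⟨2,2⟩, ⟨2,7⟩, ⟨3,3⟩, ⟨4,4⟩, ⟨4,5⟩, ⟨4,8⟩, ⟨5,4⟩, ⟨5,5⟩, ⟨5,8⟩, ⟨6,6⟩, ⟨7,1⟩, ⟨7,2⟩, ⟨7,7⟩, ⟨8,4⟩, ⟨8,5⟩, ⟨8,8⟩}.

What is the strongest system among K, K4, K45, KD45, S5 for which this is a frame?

S5

Transitive (axiom 4): yes — every two-step R-path is closed by a direct edge.
Euclidean (axiom 5): yes — any two successors of a common world are R-related.
Serial (axiom D): yes — every world has a successor (e.g. 0 R 0).
Reflexive (axiom T): yes — every world is R-related to itself.
So F validates K, K4, K45, KD45, S5. The strongest is S5.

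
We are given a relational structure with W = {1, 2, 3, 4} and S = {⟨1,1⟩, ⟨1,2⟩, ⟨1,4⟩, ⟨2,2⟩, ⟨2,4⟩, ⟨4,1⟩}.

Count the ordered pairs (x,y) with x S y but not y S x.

Enumerating: (1,2), (2,4).

2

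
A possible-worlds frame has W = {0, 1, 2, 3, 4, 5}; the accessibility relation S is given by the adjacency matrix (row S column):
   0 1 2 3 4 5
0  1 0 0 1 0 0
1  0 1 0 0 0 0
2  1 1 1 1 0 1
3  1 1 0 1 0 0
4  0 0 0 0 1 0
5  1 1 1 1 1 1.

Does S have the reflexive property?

Yes

Reflexive: yes — every world is S-related to itself.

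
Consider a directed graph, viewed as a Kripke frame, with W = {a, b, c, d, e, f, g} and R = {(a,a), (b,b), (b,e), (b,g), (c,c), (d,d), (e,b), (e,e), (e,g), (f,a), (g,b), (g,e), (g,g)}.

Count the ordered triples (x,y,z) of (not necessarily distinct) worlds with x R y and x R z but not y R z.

0

R is Euclidean; there are no such tuples.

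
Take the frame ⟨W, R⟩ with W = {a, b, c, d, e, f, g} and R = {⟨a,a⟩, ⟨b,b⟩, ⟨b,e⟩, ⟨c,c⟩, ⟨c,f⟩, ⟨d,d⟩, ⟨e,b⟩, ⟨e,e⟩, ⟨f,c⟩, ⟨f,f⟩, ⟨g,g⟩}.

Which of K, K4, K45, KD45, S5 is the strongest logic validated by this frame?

S5

Transitive (axiom 4): yes — every two-step R-path is closed by a direct edge.
Euclidean (axiom 5): yes — any two successors of a common world are R-related.
Serial (axiom D): yes — every world has a successor (e.g. a R a).
Reflexive (axiom T): yes — every world is R-related to itself.
So F validates K, K4, K45, KD45, S5. The strongest is S5.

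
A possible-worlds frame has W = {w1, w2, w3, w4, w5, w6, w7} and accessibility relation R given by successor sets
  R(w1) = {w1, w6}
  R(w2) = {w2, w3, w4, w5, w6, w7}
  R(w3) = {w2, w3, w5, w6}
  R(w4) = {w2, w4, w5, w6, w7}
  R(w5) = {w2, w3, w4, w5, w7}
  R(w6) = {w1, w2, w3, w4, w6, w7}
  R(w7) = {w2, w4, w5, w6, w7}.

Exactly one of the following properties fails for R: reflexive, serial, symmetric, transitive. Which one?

Reflexive: yes — every world is R-related to itself.
Serial: yes — every world has a successor (e.g. w1 R w1).
Symmetric: yes — every pair in R has its reverse in R.
Transitive: no — w1 R w6 and w6 R w2, but not w1 R w2.
Only transitive fails.

transitive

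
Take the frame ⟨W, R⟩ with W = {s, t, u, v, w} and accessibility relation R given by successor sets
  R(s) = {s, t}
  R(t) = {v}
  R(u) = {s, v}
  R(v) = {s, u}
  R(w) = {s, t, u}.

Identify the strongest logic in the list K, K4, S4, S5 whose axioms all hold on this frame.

K

Transitive (axiom 4): no — s R t and t R v, but not s R v.
Reflexive (axiom T): no — t is not related to itself.
Euclidean (axiom 5): no — u R s and u R v, but not s R v.
So F validates K; K4 would additionally require R to be transitive. The strongest is K.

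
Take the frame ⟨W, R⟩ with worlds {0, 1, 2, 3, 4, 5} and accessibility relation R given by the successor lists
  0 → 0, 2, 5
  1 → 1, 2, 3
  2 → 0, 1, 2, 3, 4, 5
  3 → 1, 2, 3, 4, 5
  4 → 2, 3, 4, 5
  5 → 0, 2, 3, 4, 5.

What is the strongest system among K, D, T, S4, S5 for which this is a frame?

Serial (axiom D): yes — every world has a successor (e.g. 0 R 0).
Reflexive (axiom T): yes — every world is R-related to itself.
Transitive (axiom 4): no — 0 R 2 and 2 R 1, but not 0 R 1.
Euclidean (axiom 5): no — 2 R 0 and 2 R 1, but not 0 R 1.
So F validates K, D, T; S4 would additionally require R to be transitive. The strongest is T.

T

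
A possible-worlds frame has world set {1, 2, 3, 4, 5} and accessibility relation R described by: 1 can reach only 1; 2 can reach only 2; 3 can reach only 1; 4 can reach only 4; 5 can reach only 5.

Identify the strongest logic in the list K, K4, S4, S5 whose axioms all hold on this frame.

Transitive (axiom 4): yes — every two-step R-path is closed by a direct edge.
Reflexive (axiom T): no — 3 is not related to itself.
Euclidean (axiom 5): yes — any two successors of a common world are R-related.
So F validates K, K4; S4 would additionally require R to be reflexive. The strongest is K4.

K4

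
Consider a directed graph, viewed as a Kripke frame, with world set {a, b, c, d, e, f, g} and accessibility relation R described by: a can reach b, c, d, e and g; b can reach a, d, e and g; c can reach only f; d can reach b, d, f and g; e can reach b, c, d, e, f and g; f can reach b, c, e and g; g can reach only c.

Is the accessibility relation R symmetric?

Symmetric: no — a R c but not c R a.

No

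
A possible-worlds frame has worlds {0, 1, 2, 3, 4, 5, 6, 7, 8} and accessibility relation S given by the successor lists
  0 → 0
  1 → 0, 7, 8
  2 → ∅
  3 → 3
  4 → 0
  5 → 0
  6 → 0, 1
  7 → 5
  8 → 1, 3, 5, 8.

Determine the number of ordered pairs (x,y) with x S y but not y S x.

9

Enumerating: (1,0), (1,7), (4,0), (5,0), (6,0), (6,1), (7,5), (8,3), (8,5).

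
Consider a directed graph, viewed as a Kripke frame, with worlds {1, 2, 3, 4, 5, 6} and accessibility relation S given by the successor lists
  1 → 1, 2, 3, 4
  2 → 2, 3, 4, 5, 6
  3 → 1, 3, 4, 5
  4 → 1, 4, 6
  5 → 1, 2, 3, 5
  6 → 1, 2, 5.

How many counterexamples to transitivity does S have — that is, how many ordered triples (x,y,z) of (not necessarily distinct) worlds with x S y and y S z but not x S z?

25

Enumerating: (1,2,5), (1,2,6), (1,3,5), (1,4,6), (2,3,1), (2,4,1), (2,5,1), (2,6,1), (3,1,2), (3,4,6), (3,5,2), (4,1,2), … and 13 more.
Total: 25.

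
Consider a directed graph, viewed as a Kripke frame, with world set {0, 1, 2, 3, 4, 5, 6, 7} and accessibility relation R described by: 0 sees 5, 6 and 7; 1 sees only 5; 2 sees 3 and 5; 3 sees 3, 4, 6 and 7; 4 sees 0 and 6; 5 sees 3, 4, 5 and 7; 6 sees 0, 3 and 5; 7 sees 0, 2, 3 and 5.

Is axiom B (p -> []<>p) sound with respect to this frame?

No

Axiom B corresponds to the accessibility relation being symmetric.
Symmetric: no — 0 R 5 but not 5 R 0.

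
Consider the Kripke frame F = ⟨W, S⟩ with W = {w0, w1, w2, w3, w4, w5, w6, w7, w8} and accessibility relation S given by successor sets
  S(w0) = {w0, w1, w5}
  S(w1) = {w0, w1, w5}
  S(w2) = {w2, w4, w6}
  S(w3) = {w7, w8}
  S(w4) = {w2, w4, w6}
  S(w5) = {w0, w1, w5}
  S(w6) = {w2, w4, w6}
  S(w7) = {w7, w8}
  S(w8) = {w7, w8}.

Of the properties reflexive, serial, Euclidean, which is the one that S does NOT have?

Reflexive: no — w3 is not related to itself.
Serial: yes — every world has a successor (e.g. w0 S w0).
Euclidean: yes — any two successors of a common world are S-related.
Only reflexive fails.

reflexive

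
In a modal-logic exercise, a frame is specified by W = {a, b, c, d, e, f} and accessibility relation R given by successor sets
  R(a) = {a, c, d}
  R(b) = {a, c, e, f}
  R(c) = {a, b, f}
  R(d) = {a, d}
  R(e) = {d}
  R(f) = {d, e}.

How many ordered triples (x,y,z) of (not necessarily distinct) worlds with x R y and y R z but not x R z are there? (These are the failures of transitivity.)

15

Enumerating: (a,c,b), (a,c,f), (b,a,d), (b,c,b), (b,e,d), (b,f,d), (c,a,c), (c,a,d), (c,b,c), (c,b,e), (c,f,d), (c,f,e), (d,a,c), (e,d,a), (f,d,a).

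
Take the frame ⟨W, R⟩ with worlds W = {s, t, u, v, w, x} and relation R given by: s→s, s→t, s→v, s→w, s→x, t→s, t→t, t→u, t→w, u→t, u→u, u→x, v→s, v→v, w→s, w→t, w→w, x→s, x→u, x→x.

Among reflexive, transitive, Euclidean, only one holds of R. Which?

Reflexive: yes — every world is R-related to itself.
Transitive: no — s R t and t R u, but not s R u.
Euclidean: no — s R t and s R v, but not t R v.
Only reflexive holds.

reflexive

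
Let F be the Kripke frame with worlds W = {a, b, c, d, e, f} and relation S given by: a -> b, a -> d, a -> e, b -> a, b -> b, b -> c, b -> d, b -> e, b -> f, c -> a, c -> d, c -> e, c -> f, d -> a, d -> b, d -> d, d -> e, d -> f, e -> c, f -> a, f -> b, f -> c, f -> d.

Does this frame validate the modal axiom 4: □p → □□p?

The schema 4 characterises exactly the transitive frames.
Transitive: no — a S b and b S c, but not a S c.

No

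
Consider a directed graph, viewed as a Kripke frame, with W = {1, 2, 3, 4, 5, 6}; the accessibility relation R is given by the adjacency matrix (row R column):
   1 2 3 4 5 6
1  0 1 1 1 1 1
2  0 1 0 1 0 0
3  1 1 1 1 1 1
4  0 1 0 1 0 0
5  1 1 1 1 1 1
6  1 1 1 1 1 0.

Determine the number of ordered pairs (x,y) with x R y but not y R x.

8

Enumerating: (1,2), (1,4), (3,2), (3,4), (5,2), (5,4), (6,2), (6,4).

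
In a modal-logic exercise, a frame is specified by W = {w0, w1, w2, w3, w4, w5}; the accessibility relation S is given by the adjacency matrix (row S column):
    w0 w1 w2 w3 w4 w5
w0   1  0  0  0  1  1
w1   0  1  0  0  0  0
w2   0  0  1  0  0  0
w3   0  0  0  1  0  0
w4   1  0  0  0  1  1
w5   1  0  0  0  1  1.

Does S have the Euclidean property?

Yes

Euclidean: yes — any two successors of a common world are S-related.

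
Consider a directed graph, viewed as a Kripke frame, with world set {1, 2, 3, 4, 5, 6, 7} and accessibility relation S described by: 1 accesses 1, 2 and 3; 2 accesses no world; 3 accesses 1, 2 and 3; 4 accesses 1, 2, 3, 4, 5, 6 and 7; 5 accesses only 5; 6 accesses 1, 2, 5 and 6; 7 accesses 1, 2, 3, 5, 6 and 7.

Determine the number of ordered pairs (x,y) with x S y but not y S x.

16

Enumerating: (1,2), (3,2), (4,1), (4,2), (4,3), (4,5), (4,6), (4,7), (6,1), (6,2), (6,5), (7,1), (7,2), (7,3), (7,5), (7,6).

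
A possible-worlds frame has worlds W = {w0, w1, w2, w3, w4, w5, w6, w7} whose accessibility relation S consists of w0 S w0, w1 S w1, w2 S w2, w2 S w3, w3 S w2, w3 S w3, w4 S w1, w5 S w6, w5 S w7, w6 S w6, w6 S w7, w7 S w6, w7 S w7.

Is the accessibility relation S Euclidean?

Euclidean: yes — any two successors of a common world are S-related.

Yes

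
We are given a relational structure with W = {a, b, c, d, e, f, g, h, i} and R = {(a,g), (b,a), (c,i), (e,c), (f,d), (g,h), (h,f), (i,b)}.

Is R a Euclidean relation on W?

Euclidean: no — a R g and a R g, but not g R g.

No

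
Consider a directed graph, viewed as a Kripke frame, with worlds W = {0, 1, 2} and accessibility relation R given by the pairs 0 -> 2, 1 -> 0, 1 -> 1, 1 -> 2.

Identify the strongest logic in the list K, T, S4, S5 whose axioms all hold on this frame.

K

Reflexive (axiom T): no — 0 is not related to itself.
Transitive (axiom 4): yes — every two-step R-path is closed by a direct edge.
Euclidean (axiom 5): no — 1 R 2 and 1 R 0, but not 2 R 0.
So F validates K; T would additionally require R to be reflexive. The strongest is K.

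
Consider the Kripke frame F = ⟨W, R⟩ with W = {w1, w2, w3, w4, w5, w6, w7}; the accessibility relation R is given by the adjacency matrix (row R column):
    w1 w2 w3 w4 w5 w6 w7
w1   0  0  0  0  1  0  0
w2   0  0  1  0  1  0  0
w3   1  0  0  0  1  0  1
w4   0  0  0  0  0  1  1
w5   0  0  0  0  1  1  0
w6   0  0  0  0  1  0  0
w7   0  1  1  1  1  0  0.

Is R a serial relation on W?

Yes

Serial: yes — every world has a successor (e.g. w1 R w5).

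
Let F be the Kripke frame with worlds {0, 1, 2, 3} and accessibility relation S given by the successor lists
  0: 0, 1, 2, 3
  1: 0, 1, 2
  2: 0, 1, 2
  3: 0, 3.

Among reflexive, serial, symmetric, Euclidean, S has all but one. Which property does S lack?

Reflexive: yes — every world is S-related to itself.
Serial: yes — every world has a successor (e.g. 0 S 0).
Symmetric: yes — every pair in S has its reverse in S.
Euclidean: no — 0 S 1 and 0 S 3, but not 1 S 3.
Only Euclidean fails.

Euclidean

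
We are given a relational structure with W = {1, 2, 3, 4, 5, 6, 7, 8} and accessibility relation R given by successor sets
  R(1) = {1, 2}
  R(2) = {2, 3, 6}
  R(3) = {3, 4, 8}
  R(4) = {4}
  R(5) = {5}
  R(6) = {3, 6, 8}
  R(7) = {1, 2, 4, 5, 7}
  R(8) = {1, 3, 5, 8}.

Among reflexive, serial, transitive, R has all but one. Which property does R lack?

transitive

Reflexive: yes — every world is R-related to itself.
Serial: yes — every world has a successor (e.g. 1 R 1).
Transitive: no — 1 R 2 and 2 R 3, but not 1 R 3.
Only transitive fails.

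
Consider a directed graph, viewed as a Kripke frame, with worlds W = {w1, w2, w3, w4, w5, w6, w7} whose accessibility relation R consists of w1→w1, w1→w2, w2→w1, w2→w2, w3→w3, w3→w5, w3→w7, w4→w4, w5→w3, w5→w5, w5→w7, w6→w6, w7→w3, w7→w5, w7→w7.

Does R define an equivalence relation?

Reflexive: yes — every world is R-related to itself.
Symmetric: yes — every pair in R has its reverse in R.
Transitive: yes — every two-step R-path is closed by a direct edge.
So R is an equivalence relation.

Yes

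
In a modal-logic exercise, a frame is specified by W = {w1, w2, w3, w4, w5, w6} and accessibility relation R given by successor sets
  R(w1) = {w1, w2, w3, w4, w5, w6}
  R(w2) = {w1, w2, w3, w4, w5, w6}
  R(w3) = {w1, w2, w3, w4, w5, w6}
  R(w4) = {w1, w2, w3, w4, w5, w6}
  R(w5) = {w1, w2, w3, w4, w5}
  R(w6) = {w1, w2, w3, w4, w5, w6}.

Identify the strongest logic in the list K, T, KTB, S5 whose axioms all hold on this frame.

T

Reflexive (axiom T): yes — every world is R-related to itself.
Symmetric (axiom B): no — w6 R w5 but not w5 R w6.
Euclidean (axiom 5): no — w1 R w5 and w1 R w6, but not w5 R w6.
So F validates K, T; KTB would additionally require R to be symmetric. The strongest is T.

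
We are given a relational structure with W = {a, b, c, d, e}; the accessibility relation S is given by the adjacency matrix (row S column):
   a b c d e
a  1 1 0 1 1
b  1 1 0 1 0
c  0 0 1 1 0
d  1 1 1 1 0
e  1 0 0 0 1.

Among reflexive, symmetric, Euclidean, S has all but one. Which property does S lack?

Euclidean

Reflexive: yes — every world is S-related to itself.
Symmetric: yes — every pair in S has its reverse in S.
Euclidean: no — a S b and a S e, but not b S e.
Only Euclidean fails.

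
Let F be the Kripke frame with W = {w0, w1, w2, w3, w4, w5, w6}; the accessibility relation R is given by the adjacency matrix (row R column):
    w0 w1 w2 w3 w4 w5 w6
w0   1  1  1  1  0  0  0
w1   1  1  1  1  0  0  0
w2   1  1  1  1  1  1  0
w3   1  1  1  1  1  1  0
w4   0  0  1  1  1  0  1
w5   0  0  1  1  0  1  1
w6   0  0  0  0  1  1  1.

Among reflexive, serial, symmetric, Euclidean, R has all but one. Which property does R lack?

Reflexive: yes — every world is R-related to itself.
Serial: yes — every world has a successor (e.g. w0 R w0).
Symmetric: yes — every pair in R has its reverse in R.
Euclidean: no — w2 R w0 and w2 R w4, but not w0 R w4.
Only Euclidean fails.

Euclidean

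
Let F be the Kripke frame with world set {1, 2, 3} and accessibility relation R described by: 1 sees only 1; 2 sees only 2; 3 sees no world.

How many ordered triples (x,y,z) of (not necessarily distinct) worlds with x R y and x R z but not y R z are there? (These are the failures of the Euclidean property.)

0

R is Euclidean; there are no such tuples.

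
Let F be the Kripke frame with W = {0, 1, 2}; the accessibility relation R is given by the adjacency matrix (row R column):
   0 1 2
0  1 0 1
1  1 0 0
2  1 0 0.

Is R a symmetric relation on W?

Symmetric: no — 1 R 0 but not 0 R 1.

No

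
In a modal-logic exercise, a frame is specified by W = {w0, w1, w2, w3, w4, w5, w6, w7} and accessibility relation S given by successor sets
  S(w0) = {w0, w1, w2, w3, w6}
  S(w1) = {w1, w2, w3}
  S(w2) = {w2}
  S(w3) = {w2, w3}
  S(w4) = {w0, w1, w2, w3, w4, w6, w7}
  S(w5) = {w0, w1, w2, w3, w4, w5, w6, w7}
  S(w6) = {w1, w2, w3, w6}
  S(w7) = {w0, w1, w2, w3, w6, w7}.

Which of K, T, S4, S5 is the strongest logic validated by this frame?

Reflexive (axiom T): yes — every world is S-related to itself.
Transitive (axiom 4): yes — every two-step S-path is closed by a direct edge.
Euclidean (axiom 5): no — w0 S w1 and w0 S w6, but not w1 S w6.
So F validates K, T, S4; S5 would additionally require S to be Euclidean. The strongest is S4.

S4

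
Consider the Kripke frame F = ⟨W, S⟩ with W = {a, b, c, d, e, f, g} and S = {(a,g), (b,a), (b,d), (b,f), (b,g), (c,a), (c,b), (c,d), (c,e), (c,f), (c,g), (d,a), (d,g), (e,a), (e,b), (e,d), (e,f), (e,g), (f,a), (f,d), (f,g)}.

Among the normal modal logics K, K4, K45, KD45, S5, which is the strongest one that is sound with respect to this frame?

K4

Transitive (axiom 4): yes — every two-step S-path is closed by a direct edge.
Euclidean (axiom 5): no — b S a and b S d, but not a S d.
Serial (axiom D): no — g has no S-successor.
Reflexive (axiom T): no — a is not related to itself.
So F validates K, K4; K45 would additionally require S to be Euclidean. The strongest is K4.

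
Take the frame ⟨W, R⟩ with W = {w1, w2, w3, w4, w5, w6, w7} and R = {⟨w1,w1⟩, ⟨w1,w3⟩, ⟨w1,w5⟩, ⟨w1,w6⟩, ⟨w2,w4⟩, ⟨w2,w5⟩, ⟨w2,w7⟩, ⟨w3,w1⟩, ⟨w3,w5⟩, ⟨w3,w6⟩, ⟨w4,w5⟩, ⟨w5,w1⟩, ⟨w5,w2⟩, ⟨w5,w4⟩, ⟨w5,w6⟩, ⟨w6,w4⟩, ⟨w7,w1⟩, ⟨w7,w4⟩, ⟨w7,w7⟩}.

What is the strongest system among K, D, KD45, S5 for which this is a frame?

Serial (axiom D): yes — every world has a successor (e.g. w1 R w1).
Euclidean (axiom 5): no — w1 R w5 and w1 R w3, but not w5 R w3.
Transitive (axiom 4): no — w1 R w5 and w5 R w2, but not w1 R w2.
Reflexive (axiom T): no — w2 is not related to itself.
So F validates K, D; KD45 would additionally require R to be Euclidean and transitive. The strongest is D.

D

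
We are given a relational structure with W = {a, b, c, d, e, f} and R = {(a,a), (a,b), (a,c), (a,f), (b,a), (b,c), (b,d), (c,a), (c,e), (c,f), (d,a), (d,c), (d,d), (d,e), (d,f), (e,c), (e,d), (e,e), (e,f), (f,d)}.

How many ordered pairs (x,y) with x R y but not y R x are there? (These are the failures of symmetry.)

Enumerating: (a,f), (b,c), (b,d), (c,f), (d,a), (d,c), (e,f).

7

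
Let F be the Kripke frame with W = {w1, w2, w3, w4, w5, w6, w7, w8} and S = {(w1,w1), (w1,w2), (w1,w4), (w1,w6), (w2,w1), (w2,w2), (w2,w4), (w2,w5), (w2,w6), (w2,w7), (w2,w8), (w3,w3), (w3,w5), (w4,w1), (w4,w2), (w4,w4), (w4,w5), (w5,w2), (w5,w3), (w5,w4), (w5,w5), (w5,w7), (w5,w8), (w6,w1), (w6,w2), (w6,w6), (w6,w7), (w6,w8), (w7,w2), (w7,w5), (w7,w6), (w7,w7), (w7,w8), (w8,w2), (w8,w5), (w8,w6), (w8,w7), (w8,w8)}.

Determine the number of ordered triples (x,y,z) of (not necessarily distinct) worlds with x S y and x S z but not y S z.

38

Enumerating: (w1,w4,w6), (w1,w6,w4), (w2,w1,w5), (w2,w1,w7), (w2,w1,w8), (w2,w4,w6), (w2,w4,w7), (w2,w4,w8), (w2,w5,w1), (w2,w5,w6), (w2,w6,w4), (w2,w6,w5), … and 26 more.
Total: 38.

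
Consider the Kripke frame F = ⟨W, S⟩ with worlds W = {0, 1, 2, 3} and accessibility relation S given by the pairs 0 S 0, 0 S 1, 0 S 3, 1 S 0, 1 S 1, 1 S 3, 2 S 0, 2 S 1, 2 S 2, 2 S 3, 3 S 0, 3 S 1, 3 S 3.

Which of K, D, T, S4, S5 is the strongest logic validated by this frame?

S4

Serial (axiom D): yes — every world has a successor (e.g. 0 S 0).
Reflexive (axiom T): yes — every world is S-related to itself.
Transitive (axiom 4): yes — every two-step S-path is closed by a direct edge.
Euclidean (axiom 5): no — 2 S 0 and 2 S 2, but not 0 S 2.
So F validates K, D, T, S4; S5 would additionally require S to be Euclidean. The strongest is S4.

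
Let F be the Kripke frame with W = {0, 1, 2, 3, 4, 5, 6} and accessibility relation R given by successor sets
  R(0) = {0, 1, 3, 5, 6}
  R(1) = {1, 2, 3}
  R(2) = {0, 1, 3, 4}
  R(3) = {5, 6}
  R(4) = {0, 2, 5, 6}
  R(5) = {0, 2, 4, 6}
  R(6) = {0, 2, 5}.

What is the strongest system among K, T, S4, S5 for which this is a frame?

K

Reflexive (axiom T): no — 2 is not related to itself.
Transitive (axiom 4): no — 0 R 1 and 1 R 2, but not 0 R 2.
Euclidean (axiom 5): no — 0 R 1 and 0 R 5, but not 1 R 5.
So F validates K; T would additionally require R to be reflexive. The strongest is K.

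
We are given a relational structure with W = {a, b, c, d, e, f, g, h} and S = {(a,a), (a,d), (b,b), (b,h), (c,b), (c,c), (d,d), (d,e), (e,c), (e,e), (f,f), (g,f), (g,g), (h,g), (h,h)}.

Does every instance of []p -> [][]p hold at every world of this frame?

No

By correspondence theory, 4 is valid on a frame iff S is transitive.
Transitive: no — a S d and d S e, but not a S e.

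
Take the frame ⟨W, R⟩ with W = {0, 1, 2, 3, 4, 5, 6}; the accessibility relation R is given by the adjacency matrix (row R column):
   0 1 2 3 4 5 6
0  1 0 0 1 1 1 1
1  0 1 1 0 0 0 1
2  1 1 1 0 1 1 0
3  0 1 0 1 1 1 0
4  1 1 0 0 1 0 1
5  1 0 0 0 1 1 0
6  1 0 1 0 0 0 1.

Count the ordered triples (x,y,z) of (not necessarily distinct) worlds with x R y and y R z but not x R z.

30

Enumerating: (0,3,1), (0,4,1), (0,6,2), (1,2,0), (1,2,4), (1,2,5), (1,6,0), (2,0,3), (2,0,6), (2,1,6), (2,4,6), (3,1,2), … and 18 more.
Total: 30.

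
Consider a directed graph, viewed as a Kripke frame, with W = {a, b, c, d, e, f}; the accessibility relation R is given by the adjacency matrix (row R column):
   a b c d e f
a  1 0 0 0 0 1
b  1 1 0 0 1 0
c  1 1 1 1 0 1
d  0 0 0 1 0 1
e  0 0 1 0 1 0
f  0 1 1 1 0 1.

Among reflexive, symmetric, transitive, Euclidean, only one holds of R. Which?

reflexive

Reflexive: yes — every world is R-related to itself.
Symmetric: no — a R f but not f R a.
Transitive: no — a R f and f R b, but not a R b.
Euclidean: no — b R a and b R e, but not a R e.
Only reflexive holds.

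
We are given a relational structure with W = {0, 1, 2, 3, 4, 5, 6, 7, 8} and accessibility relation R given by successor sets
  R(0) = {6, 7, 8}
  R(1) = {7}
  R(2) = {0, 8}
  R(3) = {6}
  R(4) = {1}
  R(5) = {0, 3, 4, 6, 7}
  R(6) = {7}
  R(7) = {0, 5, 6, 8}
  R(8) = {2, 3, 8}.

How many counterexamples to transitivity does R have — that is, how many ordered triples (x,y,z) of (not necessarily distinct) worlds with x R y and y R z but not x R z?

Enumerating: (0,7,0), (0,7,5), (0,8,2), (0,8,3), (1,7,0), (1,7,5), (1,7,6), (1,7,8), (2,0,6), (2,0,7), (2,8,2), (2,8,3), … and 19 more.
Total: 31.

31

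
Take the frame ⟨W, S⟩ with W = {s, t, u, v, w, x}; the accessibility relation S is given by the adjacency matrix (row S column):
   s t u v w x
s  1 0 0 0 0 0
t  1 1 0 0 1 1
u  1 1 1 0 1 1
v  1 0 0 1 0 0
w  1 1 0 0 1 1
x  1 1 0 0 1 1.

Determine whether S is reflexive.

Yes

Reflexive: yes — every world is S-related to itself.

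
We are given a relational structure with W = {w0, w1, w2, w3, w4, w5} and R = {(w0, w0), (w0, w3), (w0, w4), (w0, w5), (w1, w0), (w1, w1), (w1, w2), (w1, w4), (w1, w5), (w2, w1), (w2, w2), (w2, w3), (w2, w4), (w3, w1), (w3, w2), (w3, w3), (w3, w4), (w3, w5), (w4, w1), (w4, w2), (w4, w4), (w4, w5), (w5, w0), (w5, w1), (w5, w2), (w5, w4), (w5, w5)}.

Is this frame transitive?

No

Transitive: no — w0 R w3 and w3 R w1, but not w0 R w1.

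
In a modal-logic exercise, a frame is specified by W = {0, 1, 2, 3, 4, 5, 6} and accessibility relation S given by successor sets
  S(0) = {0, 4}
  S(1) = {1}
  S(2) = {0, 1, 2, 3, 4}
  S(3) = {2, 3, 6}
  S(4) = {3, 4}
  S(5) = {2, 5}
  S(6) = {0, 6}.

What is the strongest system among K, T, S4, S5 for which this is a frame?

T

Reflexive (axiom T): yes — every world is S-related to itself.
Transitive (axiom 4): no — 0 S 4 and 4 S 3, but not 0 S 3.
Euclidean (axiom 5): no — 2 S 0 and 2 S 1, but not 0 S 1.
So F validates K, T; S4 would additionally require S to be transitive. The strongest is T.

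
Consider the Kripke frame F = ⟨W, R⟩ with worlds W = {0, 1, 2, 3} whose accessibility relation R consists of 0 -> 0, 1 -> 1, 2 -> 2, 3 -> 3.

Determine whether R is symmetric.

Symmetric: yes — every pair in R has its reverse in R.

Yes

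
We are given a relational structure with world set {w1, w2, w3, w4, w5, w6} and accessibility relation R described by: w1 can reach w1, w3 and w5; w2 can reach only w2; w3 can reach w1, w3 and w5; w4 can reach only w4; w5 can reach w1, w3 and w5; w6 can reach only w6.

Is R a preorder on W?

Reflexive: yes — every world is R-related to itself.
Transitive: yes — every two-step R-path is closed by a direct edge.
So R is a preorder.

Yes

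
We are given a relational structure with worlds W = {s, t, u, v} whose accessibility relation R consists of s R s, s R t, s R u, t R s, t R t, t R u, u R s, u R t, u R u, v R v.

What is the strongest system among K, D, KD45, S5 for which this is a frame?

Serial (axiom D): yes — every world has a successor (e.g. s R s).
Euclidean (axiom 5): yes — any two successors of a common world are R-related.
Transitive (axiom 4): yes — every two-step R-path is closed by a direct edge.
Reflexive (axiom T): yes — every world is R-related to itself.
So F validates K, D, KD45, S5. The strongest is S5.

S5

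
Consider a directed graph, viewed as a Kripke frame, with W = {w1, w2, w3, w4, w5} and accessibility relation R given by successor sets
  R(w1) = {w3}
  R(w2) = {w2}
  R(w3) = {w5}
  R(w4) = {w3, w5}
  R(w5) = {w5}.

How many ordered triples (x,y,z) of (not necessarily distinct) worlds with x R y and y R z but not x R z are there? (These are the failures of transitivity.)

Enumerating: (w1,w3,w5).

1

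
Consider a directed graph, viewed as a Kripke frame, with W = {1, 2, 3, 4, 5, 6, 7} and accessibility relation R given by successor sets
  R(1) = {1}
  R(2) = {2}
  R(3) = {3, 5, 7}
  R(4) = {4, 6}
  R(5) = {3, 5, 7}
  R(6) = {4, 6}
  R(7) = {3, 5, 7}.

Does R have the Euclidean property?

Yes

Euclidean: yes — any two successors of a common world are R-related.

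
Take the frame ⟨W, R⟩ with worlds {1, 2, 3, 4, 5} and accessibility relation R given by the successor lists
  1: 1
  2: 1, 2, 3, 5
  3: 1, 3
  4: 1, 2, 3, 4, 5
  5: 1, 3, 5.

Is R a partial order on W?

Reflexive: yes — every world is R-related to itself.
Transitive: yes — every two-step R-path is closed by a direct edge.
Antisymmetric: yes — no distinct pair is related both ways.
So R is a partial order.

Yes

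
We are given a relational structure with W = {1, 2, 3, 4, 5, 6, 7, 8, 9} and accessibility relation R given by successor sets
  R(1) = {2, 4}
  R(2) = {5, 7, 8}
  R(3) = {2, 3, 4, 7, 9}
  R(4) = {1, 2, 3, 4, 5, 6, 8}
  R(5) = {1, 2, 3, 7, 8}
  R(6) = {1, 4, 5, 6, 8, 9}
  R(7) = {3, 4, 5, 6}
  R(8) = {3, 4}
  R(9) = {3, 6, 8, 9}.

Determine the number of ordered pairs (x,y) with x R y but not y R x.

16

Enumerating: (1,2), (2,7), (2,8), (3,2), (4,2), (4,5), (5,1), (5,3), (5,8), (6,1), (6,5), (6,8), (7,4), (7,6), (8,3), (9,8).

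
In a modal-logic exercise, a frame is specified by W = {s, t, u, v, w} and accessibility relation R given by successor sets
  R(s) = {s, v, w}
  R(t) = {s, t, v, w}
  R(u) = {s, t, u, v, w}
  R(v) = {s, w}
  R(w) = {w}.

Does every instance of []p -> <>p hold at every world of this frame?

Yes

The schema D characterises exactly the serial frames.
Serial: yes — every world has a successor (e.g. s R s).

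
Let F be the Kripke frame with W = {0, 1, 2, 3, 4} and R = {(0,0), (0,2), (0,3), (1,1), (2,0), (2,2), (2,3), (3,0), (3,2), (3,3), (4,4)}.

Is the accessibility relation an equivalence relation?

Yes

Reflexive: yes — every world is R-related to itself.
Symmetric: yes — every pair in R has its reverse in R.
Transitive: yes — every two-step R-path is closed by a direct edge.
So R is an equivalence relation.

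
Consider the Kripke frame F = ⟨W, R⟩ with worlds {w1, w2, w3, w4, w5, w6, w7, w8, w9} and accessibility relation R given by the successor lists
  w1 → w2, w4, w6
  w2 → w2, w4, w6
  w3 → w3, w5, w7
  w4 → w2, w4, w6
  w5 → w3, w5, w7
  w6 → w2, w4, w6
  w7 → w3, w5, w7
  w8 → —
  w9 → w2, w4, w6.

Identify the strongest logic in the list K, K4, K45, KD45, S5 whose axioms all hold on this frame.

K45

Transitive (axiom 4): yes — every two-step R-path is closed by a direct edge.
Euclidean (axiom 5): yes — any two successors of a common world are R-related.
Serial (axiom D): no — w8 has no R-successor.
Reflexive (axiom T): no — w1 is not related to itself.
So F validates K, K4, K45; KD45 would additionally require R to be serial. The strongest is K45.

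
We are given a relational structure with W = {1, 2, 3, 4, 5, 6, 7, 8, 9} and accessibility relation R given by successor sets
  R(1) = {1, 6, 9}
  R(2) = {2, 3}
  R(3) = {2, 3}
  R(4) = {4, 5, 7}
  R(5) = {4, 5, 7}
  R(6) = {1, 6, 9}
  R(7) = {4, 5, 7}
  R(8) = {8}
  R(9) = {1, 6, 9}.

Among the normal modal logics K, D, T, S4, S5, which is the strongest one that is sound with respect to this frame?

S5

Serial (axiom D): yes — every world has a successor (e.g. 1 R 1).
Reflexive (axiom T): yes — every world is R-related to itself.
Transitive (axiom 4): yes — every two-step R-path is closed by a direct edge.
Euclidean (axiom 5): yes — any two successors of a common world are R-related.
So F validates K, D, T, S4, S5. The strongest is S5.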